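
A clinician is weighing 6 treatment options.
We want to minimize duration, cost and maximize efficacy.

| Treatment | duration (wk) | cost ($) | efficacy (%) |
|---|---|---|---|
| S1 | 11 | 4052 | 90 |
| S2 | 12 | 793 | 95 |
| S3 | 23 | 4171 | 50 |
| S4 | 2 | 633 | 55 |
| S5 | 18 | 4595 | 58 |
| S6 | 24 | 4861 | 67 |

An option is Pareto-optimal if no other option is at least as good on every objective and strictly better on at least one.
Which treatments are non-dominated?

S1: not dominated.
S2: not dominated (best efficacy).
S3: dominated by S1 (duration 11≤23, cost 4052≤4171, efficacy 90≥50).
S4: not dominated (best duration).
S5: dominated by S1 (duration 11≤18, cost 4052≤4595, efficacy 90≥58).
S6: dominated by S1 (duration 11≤24, cost 4052≤4861, efficacy 90≥67).

S1, S2, S4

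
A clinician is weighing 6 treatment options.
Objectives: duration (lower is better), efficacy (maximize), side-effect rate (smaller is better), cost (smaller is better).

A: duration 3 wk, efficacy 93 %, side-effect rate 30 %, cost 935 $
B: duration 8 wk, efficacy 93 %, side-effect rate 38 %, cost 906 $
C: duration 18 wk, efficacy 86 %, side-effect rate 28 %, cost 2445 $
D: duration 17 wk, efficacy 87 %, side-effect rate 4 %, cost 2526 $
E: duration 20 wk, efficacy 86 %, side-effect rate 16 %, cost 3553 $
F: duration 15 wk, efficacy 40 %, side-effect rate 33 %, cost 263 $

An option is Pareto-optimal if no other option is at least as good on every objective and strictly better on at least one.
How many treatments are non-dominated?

5

A: not dominated (best duration).
B: not dominated.
C: not dominated.
D: not dominated (best side-effect rate).
E: dominated by D (duration 17≤20, efficacy 87≥86, side-effect rate 4≤16, cost 2526≤3553).
F: not dominated (best cost).
Pareto-optimal: A, B, C, D, F → 5.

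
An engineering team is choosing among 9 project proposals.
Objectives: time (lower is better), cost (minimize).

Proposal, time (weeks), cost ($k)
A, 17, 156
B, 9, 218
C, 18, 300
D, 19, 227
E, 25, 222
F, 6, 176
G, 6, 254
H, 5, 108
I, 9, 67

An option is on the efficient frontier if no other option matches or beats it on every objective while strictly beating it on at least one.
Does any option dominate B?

Yes

F vs B: time 6≤9, cost 176≤218 — F is at least as good on every objective and strictly better on at least one, so F dominates B.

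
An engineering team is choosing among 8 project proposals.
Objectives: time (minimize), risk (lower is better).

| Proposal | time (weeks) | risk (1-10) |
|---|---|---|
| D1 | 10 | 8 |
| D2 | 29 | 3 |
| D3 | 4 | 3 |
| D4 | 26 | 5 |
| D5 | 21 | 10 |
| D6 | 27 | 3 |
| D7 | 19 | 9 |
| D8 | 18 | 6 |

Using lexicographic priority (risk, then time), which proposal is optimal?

D3

First minimize risk: best is 3, kept {D2, D3, D6}.
Then minimize time: best is 4, kept {D3}.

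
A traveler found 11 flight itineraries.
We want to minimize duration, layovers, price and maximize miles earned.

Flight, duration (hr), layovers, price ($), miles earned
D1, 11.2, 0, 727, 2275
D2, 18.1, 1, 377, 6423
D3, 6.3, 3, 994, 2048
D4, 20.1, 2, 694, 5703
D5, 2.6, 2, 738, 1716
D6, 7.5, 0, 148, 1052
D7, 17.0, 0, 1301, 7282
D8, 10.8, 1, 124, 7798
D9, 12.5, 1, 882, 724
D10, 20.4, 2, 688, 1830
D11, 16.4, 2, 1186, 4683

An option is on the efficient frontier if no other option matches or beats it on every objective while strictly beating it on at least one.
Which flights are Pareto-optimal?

D1: not dominated.
D2: dominated by D8 (duration 10.8≤18.1, layovers 1≤1, price 124≤377, miles earned 7798≥6423).
D3: not dominated.
D4: dominated by D2 (duration 18.1≤20.1, layovers 1≤2, price 377≤694, miles earned 6423≥5703).
D5: not dominated (best duration).
D6: not dominated.
D7: not dominated.
D8: not dominated (best price).
D9: dominated by D1 (duration 11.2≤12.5, layovers 0≤1, price 727≤882, miles earned 2275≥724).
D10: dominated by D2 (duration 18.1≤20.4, layovers 1≤2, price 377≤688, miles earned 6423≥1830).
D11: dominated by D8 (duration 10.8≤16.4, layovers 1≤2, price 124≤1186, miles earned 7798≥4683).

D1, D3, D5, D6, D7, D8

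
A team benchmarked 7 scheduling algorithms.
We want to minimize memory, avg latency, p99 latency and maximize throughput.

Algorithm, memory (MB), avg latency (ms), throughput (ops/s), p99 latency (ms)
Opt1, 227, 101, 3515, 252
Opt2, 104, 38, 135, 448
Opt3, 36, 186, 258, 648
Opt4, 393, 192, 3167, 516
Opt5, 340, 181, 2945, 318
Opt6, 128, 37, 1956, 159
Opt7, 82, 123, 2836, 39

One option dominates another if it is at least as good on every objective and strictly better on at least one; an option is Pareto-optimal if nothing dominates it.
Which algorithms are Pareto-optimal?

Opt1, Opt2, Opt3, Opt6, Opt7

Opt1: not dominated (best throughput).
Opt2: not dominated.
Opt3: not dominated (best memory).
Opt4: dominated by Opt1 (memory 227≤393, avg latency 101≤192, throughput 3515≥3167, p99 latency 252≤516).
Opt5: dominated by Opt1 (memory 227≤340, avg latency 101≤181, throughput 3515≥2945, p99 latency 252≤318).
Opt6: not dominated (best avg latency).
Opt7: not dominated (best p99 latency).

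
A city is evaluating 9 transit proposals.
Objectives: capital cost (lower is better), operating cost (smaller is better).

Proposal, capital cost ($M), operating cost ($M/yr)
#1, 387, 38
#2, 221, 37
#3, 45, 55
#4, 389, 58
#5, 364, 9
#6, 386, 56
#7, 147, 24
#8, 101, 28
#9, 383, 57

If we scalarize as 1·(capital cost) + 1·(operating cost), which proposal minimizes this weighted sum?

#3

#1: 1·387 + 1·38 = 425
#2: 1·221 + 1·37 = 258
#3: 1·45 + 1·55 = 100
#4: 1·389 + 1·58 = 447
#5: 1·364 + 1·9 = 373
#6: 1·386 + 1·56 = 442
#7: 1·147 + 1·24 = 171
#8: 1·101 + 1·28 = 129
#9: 1·383 + 1·57 = 440
Lowest: #3 at 100.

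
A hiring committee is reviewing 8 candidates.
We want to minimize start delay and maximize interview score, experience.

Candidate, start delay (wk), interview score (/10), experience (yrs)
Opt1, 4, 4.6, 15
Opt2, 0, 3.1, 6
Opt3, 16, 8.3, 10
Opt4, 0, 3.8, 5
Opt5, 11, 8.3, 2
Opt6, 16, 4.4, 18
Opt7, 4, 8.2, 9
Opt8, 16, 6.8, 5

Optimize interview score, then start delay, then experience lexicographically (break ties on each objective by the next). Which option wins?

First maximize interview score: best is 8.3, kept {Opt3, Opt5}.
Then minimize start delay: best is 11, kept {Opt5}.

Opt5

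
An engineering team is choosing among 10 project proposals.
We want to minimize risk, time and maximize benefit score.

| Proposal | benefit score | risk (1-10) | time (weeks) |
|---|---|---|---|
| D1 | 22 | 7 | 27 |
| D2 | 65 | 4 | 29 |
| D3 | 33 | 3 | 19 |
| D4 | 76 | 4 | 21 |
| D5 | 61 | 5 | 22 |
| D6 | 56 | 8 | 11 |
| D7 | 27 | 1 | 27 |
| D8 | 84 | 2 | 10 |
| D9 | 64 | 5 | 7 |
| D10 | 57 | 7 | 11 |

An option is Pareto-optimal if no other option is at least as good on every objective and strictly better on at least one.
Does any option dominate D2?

D4 vs D2: benefit score 76≥65, risk 4≤4, time 21≤29 — D4 is at least as good on every objective and strictly better on at least one, so D4 dominates D2.

Yes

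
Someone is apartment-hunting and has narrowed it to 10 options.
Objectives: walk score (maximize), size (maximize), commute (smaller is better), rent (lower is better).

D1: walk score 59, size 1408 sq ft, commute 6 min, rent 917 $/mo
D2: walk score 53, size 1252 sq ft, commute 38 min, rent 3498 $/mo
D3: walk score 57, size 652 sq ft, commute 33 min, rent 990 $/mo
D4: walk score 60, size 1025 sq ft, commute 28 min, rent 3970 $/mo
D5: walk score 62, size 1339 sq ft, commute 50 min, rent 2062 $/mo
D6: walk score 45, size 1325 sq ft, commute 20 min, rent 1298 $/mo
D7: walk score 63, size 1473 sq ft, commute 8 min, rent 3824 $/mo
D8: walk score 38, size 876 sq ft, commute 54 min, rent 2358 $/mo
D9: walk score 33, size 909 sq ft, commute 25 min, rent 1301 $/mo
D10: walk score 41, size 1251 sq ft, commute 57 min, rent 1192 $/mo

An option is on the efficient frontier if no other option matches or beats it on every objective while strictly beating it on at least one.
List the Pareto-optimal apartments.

D1: not dominated (best commute).
D2: dominated by D1 (walk score 59≥53, size 1408≥1252, commute 6≤38, rent 917≤3498).
D3: dominated by D1 (walk score 59≥57, size 1408≥652, commute 6≤33, rent 917≤990).
D4: dominated by D7 (walk score 63≥60, size 1473≥1025, commute 8≤28, rent 3824≤3970).
D5: not dominated.
D6: dominated by D1 (walk score 59≥45, size 1408≥1325, commute 6≤20, rent 917≤1298).
D7: not dominated (best walk score).
D8: dominated by D1 (walk score 59≥38, size 1408≥876, commute 6≤54, rent 917≤2358).
D9: dominated by D1 (walk score 59≥33, size 1408≥909, commute 6≤25, rent 917≤1301).
D10: dominated by D1 (walk score 59≥41, size 1408≥1251, commute 6≤57, rent 917≤1192).

D1, D5, D7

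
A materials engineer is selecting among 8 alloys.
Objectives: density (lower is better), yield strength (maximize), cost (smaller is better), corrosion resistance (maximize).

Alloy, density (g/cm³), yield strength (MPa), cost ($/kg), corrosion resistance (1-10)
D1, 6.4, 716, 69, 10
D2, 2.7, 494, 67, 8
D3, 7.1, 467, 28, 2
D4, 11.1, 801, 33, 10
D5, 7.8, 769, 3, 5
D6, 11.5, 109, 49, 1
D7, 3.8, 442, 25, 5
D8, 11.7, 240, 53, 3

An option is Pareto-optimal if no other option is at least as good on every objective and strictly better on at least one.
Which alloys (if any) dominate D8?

D4, D5, D7

D4: density 11.1≤11.7, yield strength 801≥240, cost 33≤53, corrosion resistance 10≥3 — dominates D8.
D5: density 7.8≤11.7, yield strength 769≥240, cost 3≤53, corrosion resistance 5≥3 — dominates D8.
D7: density 3.8≤11.7, yield strength 442≥240, cost 25≤53, corrosion resistance 5≥3 — dominates D8.
Others (D1, D2, D3, D6) are each worse than D8 on at least one objective.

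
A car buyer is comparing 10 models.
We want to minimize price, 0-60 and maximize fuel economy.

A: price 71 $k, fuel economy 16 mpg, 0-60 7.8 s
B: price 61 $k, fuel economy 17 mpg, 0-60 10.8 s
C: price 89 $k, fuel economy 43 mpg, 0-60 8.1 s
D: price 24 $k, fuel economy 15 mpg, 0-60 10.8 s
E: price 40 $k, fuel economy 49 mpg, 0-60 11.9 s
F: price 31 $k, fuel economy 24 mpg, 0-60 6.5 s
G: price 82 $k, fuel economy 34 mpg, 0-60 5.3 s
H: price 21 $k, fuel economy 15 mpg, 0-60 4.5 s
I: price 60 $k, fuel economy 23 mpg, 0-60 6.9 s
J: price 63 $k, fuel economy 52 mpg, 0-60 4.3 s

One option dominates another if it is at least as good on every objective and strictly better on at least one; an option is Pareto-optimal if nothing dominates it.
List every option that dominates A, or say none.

F, I, J

F: price 31≤71, fuel economy 24≥16, 0-60 6.5≤7.8 — dominates A.
I: price 60≤71, fuel economy 23≥16, 0-60 6.9≤7.8 — dominates A.
J: price 63≤71, fuel economy 52≥16, 0-60 4.3≤7.8 — dominates A.
Others (B, C, D, E, G, H) are each worse than A on at least one objective.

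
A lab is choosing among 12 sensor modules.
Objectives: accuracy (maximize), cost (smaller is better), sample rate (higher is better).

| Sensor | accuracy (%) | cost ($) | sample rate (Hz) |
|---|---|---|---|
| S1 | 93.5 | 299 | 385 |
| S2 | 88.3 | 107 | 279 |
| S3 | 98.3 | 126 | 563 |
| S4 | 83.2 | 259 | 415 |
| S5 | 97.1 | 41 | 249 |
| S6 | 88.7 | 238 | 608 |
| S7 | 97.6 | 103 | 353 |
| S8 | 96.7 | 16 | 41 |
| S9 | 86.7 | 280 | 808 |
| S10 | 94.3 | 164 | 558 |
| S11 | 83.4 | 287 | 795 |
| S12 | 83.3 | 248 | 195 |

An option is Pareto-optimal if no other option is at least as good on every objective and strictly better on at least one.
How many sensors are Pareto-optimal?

S1: dominated by S3 (accuracy 98.3≥93.5, cost 126≤299, sample rate 563≥385).
S2: dominated by S7 (accuracy 97.6≥88.3, cost 103≤107, sample rate 353≥279).
S3: not dominated (best accuracy).
S4: dominated by S3 (accuracy 98.3≥83.2, cost 126≤259, sample rate 563≥415).
S5: not dominated.
S6: not dominated.
S7: not dominated.
S8: not dominated (best cost).
S9: not dominated (best sample rate).
S10: dominated by S3 (accuracy 98.3≥94.3, cost 126≤164, sample rate 563≥558).
S11: dominated by S9 (accuracy 86.7≥83.4, cost 280≤287, sample rate 808≥795).
S12: dominated by S2 (accuracy 88.3≥83.3, cost 107≤248, sample rate 279≥195).
Pareto-optimal: S3, S5, S6, S7, S8, S9 → 6.

6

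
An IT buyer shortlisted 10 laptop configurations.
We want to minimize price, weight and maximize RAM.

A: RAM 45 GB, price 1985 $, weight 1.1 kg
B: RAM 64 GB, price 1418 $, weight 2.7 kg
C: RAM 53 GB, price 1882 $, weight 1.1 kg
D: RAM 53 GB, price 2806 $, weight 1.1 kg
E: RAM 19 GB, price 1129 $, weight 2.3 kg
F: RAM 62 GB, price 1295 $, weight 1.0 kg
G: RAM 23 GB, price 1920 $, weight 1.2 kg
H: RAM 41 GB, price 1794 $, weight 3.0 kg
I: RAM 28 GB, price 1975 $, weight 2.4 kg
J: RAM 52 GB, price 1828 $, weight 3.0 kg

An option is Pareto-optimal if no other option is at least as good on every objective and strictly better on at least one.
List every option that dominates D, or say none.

C, F

C: RAM 53≥53, price 1882≤2806, weight 1.1≤1.1 — dominates D.
F: RAM 62≥53, price 1295≤2806, weight 1.0≤1.1 — dominates D.
Others (A, B, E, G, H, I, J) are each worse than D on at least one objective.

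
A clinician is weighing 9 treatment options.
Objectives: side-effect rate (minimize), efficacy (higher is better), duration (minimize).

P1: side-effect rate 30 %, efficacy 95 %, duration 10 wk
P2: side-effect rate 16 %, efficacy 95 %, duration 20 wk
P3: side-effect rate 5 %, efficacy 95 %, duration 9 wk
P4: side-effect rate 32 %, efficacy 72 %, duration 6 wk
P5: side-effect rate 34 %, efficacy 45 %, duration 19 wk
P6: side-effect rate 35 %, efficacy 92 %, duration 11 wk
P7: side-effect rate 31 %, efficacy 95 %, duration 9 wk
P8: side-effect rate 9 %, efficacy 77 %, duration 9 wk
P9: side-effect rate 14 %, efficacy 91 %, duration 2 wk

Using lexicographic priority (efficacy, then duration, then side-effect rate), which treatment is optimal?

First maximize efficacy: best is 95, kept {P1, P2, P3, P7}.
Then minimize duration: best is 9, kept {P3, P7}.
Then minimize side-effect rate: best is 5, kept {P3}.

P3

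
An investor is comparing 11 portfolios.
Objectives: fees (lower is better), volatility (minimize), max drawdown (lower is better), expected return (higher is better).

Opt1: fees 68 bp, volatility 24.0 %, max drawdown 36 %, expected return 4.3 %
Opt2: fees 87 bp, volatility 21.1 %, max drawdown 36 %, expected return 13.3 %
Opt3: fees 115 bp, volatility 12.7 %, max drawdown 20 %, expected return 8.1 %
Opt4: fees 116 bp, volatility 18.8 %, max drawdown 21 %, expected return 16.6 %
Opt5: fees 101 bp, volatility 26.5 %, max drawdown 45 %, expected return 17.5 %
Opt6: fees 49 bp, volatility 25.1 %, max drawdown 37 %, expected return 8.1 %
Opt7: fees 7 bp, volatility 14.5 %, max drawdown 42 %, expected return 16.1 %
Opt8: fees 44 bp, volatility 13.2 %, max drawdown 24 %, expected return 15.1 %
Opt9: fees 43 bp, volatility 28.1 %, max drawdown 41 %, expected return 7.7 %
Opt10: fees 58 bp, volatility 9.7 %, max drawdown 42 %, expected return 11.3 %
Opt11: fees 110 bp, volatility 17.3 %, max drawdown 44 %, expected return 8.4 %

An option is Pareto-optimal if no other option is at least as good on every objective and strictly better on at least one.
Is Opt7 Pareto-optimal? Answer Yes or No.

Yes

Opt1: worse on fees (68 vs 7).
Opt2: worse on fees (87 vs 7).
Opt3: worse on fees (115 vs 7).
Opt4: worse on fees (116 vs 7).
Opt5: worse on fees (101 vs 7).
Opt6: worse on fees (49 vs 7).
Opt8: worse on fees (44 vs 7).
Opt9: worse on fees (43 vs 7).
Opt10: worse on fees (58 vs 7).
Opt11: worse on fees (110 vs 7).
No option is at least as good as Opt7 on every objective and strictly better on one.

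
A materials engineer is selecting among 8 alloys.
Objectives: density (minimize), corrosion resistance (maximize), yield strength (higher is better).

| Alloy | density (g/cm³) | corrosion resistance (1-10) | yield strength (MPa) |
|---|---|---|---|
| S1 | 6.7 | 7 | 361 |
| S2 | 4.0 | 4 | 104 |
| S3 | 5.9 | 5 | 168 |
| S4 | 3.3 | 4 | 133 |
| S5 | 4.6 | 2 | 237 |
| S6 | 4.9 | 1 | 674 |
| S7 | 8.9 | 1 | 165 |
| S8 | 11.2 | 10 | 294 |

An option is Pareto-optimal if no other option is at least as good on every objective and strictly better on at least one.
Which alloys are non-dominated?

S1, S3, S4, S5, S6, S8

S1: not dominated.
S2: dominated by S4 (density 3.3≤4.0, corrosion resistance 4≥4, yield strength 133≥104).
S3: not dominated.
S4: not dominated (best density).
S5: not dominated.
S6: not dominated (best yield strength).
S7: dominated by S1 (density 6.7≤8.9, corrosion resistance 7≥1, yield strength 361≥165).
S8: not dominated (best corrosion resistance).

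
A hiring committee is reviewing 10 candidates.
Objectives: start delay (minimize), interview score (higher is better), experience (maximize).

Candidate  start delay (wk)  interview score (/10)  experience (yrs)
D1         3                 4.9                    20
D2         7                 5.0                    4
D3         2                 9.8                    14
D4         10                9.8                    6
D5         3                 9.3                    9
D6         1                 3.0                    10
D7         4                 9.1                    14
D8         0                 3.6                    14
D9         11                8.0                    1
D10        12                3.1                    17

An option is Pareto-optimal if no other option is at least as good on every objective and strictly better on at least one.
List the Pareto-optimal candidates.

D1, D3, D8

D1: not dominated (best experience).
D2: dominated by D3 (start delay 2≤7, interview score 9.8≥5.0, experience 14≥4).
D3: not dominated.
D4: dominated by D3 (start delay 2≤10, interview score 9.8≥9.8, experience 14≥6).
D5: dominated by D3 (start delay 2≤3, interview score 9.8≥9.3, experience 14≥9).
D6: dominated by D8 (start delay 0≤1, interview score 3.6≥3.0, experience 14≥10).
D7: dominated by D3 (start delay 2≤4, interview score 9.8≥9.1, experience 14≥14).
D8: not dominated (best start delay).
D9: dominated by D3 (start delay 2≤11, interview score 9.8≥8.0, experience 14≥1).
D10: dominated by D1 (start delay 3≤12, interview score 4.9≥3.1, experience 20≥17).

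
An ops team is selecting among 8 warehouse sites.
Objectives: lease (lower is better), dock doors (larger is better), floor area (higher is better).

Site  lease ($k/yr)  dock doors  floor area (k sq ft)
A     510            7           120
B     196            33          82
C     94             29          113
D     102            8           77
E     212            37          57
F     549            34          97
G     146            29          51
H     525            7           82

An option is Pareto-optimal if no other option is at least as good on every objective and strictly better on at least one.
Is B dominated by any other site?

A: worse on lease (510 vs 196).
C: worse on dock doors (29 vs 33).
D: worse on dock doors (8 vs 33).
E: worse on lease (212 vs 196).
F: worse on lease (549 vs 196).
G: worse on dock doors (29 vs 33).
H: worse on lease (525 vs 196).
No option is at least as good as B on every objective and strictly better on one.

No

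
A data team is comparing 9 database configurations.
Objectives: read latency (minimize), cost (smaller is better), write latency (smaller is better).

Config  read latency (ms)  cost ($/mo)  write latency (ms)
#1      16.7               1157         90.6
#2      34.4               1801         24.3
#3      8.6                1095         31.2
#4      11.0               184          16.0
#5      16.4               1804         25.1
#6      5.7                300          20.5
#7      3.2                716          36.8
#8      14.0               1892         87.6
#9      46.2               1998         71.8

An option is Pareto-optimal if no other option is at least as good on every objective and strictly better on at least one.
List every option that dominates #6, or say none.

none

#1: worse on read latency (16.7 vs 5.7).
#2: worse on read latency (34.4 vs 5.7).
#3: worse on read latency (8.6 vs 5.7).
#4: worse on read latency (11.0 vs 5.7).
#5: worse on read latency (16.4 vs 5.7).
#7: worse on cost (716 vs 300).
#8: worse on read latency (14.0 vs 5.7).
#9: worse on read latency (46.2 vs 5.7).
No option dominates #6.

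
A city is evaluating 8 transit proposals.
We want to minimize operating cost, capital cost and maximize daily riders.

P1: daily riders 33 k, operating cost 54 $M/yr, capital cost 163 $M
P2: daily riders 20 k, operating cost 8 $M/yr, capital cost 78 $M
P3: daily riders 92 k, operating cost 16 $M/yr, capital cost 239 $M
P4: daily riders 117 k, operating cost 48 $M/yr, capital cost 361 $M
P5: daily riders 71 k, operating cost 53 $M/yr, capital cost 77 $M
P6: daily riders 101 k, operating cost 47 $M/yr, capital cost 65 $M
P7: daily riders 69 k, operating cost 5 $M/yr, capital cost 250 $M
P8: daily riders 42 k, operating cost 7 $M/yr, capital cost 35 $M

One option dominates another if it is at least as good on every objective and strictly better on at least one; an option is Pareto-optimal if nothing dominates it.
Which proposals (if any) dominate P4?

none

P1: worse on daily riders (33 vs 117).
P2: worse on daily riders (20 vs 117).
P3: worse on daily riders (92 vs 117).
P5: worse on daily riders (71 vs 117).
P6: worse on daily riders (101 vs 117).
P7: worse on daily riders (69 vs 117).
P8: worse on daily riders (42 vs 117).
No option dominates P4.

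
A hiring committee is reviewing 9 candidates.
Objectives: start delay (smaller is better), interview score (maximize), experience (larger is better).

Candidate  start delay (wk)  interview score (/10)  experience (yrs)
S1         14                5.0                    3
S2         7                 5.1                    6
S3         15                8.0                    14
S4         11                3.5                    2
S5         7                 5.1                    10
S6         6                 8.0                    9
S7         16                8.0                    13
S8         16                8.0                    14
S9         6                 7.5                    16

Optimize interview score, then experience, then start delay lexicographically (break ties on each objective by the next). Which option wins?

First maximize interview score: best is 8.0, kept {S3, S6, S7, S8}.
Then maximize experience: best is 14, kept {S3, S8}.
Then minimize start delay: best is 15, kept {S3}.

S3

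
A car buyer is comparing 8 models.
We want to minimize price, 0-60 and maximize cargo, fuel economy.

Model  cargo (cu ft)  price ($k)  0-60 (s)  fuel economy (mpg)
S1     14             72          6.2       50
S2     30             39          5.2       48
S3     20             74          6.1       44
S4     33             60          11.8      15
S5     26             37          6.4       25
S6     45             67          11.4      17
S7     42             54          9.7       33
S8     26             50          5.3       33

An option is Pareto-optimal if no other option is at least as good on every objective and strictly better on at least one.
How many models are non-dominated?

S1: not dominated (best fuel economy).
S2: not dominated (best 0-60).
S3: dominated by S2 (cargo 30≥20, price 39≤74, 0-60 5.2≤6.1, fuel economy 48≥44).
S4: dominated by S7 (cargo 42≥33, price 54≤60, 0-60 9.7≤11.8, fuel economy 33≥15).
S5: not dominated (best price).
S6: not dominated (best cargo).
S7: not dominated.
S8: dominated by S2 (cargo 30≥26, price 39≤50, 0-60 5.2≤5.3, fuel economy 48≥33).
Pareto-optimal: S1, S2, S5, S6, S7 → 5.

5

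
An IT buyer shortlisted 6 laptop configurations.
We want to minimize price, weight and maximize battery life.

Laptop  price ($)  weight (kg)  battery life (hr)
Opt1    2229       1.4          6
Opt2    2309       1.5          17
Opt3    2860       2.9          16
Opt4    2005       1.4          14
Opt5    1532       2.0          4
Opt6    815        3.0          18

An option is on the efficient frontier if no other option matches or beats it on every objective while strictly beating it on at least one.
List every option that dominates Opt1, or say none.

Opt4: price 2005≤2229, weight 1.4≤1.4, battery life 14≥6 — dominates Opt1.
Others (Opt2, Opt3, Opt5, Opt6) are each worse than Opt1 on at least one objective.

Opt4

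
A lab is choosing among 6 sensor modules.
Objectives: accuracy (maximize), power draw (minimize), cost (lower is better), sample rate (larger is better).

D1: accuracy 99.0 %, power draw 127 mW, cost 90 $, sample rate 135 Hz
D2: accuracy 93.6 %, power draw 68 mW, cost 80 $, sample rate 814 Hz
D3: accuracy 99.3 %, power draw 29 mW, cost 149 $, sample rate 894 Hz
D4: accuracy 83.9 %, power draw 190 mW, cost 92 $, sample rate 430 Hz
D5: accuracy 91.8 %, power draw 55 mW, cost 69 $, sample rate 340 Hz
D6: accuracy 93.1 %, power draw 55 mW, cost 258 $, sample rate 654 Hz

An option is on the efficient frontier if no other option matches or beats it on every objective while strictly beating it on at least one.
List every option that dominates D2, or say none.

none

D1: worse on power draw (127 vs 68).
D3: worse on cost (149 vs 80).
D4: worse on accuracy (83.9 vs 93.6).
D5: worse on accuracy (91.8 vs 93.6).
D6: worse on accuracy (93.1 vs 93.6).
No option dominates D2.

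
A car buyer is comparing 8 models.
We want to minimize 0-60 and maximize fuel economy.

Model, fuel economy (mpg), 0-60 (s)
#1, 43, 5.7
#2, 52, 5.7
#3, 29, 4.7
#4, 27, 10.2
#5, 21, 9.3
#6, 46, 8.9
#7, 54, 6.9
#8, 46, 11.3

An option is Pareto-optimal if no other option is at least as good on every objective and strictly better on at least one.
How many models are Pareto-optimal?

3

#1: dominated by #2 (fuel economy 52≥43, 0-60 5.7≤5.7).
#2: not dominated.
#3: not dominated (best 0-60).
#4: dominated by #1 (fuel economy 43≥27, 0-60 5.7≤10.2).
#5: dominated by #1 (fuel economy 43≥21, 0-60 5.7≤9.3).
#6: dominated by #2 (fuel economy 52≥46, 0-60 5.7≤8.9).
#7: not dominated (best fuel economy).
#8: dominated by #2 (fuel economy 52≥46, 0-60 5.7≤11.3).
Pareto-optimal: #2, #3, #7 → 3.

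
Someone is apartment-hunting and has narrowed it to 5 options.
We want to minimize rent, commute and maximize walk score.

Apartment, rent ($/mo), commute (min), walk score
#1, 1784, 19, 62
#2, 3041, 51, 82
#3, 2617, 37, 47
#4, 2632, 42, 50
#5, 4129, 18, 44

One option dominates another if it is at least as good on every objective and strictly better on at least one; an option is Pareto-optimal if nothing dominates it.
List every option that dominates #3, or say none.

#1

#1: rent 1784≤2617, commute 19≤37, walk score 62≥47 — dominates #3.
Others (#2, #4, #5) are each worse than #3 on at least one objective.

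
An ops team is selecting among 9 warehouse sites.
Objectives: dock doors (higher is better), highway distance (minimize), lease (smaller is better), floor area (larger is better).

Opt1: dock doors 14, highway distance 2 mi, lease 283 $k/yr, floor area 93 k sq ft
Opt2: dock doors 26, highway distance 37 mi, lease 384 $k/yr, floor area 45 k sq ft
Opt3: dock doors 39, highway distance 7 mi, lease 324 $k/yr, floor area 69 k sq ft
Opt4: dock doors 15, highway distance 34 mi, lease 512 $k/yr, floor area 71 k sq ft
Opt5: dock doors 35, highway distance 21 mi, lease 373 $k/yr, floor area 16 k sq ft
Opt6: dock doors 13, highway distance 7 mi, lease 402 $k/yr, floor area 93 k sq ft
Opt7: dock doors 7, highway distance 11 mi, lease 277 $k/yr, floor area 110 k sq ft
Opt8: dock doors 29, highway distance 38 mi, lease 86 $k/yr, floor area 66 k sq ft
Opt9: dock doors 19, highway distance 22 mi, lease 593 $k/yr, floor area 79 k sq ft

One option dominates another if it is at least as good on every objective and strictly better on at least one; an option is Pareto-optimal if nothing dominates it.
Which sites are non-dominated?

Opt1, Opt3, Opt4, Opt7, Opt8, Opt9

Opt1: not dominated (best highway distance).
Opt2: dominated by Opt3 (dock doors 39≥26, highway distance 7≤37, lease 324≤384, floor area 69≥45).
Opt3: not dominated (best dock doors).
Opt4: not dominated.
Opt5: dominated by Opt3 (dock doors 39≥35, highway distance 7≤21, lease 324≤373, floor area 69≥16).
Opt6: dominated by Opt1 (dock doors 14≥13, highway distance 2≤7, lease 283≤402, floor area 93≥93).
Opt7: not dominated (best floor area).
Opt8: not dominated (best lease).
Opt9: not dominated.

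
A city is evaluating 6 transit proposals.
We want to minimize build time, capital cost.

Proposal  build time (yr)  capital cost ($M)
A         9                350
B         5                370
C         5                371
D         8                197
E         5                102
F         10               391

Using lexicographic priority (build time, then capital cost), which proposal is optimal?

E

First minimize build time: best is 5, kept {B, C, E}.
Then minimize capital cost: best is 102, kept {E}.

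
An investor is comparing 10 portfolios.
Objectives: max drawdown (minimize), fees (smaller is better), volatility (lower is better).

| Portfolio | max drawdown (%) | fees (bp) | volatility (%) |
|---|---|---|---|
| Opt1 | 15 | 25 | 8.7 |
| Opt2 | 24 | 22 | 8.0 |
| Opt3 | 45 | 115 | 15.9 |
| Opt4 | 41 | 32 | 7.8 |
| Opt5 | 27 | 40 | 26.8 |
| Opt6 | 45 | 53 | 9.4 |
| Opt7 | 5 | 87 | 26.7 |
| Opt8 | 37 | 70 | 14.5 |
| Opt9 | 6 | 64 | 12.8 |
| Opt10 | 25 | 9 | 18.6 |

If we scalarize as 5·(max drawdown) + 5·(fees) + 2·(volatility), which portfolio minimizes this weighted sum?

Opt10

Opt1: 5·15 + 5·25 + 2·8.7 = 217.4
Opt2: 5·24 + 5·22 + 2·8.0 = 246.0
Opt3: 5·45 + 5·115 + 2·15.9 = 831.8
Opt4: 5·41 + 5·32 + 2·7.8 = 380.6
Opt5: 5·27 + 5·40 + 2·26.8 = 388.6
Opt6: 5·45 + 5·53 + 2·9.4 = 508.8
Opt7: 5·5 + 5·87 + 2·26.7 = 513.4
Opt8: 5·37 + 5·70 + 2·14.5 = 564.0
Opt9: 5·6 + 5·64 + 2·12.8 = 375.6
Opt10: 5·25 + 5·9 + 2·18.6 = 207.2
Lowest: Opt10 at 207.2.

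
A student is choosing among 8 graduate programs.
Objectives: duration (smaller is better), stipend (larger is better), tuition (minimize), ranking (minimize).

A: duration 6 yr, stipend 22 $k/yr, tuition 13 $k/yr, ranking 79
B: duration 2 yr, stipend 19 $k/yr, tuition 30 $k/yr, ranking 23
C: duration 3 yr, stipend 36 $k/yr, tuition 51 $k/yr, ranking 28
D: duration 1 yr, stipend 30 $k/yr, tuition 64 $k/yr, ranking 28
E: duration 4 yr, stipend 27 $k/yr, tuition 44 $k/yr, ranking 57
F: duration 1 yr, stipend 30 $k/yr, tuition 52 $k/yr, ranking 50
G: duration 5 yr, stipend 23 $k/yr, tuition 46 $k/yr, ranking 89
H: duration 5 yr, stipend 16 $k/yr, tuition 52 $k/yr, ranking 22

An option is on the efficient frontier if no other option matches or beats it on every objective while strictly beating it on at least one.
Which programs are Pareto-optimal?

A: not dominated (best tuition).
B: not dominated.
C: not dominated (best stipend).
D: not dominated.
E: not dominated.
F: not dominated.
G: dominated by E (duration 4≤5, stipend 27≥23, tuition 44≤46, ranking 57≤89).
H: not dominated (best ranking).

A, B, C, D, E, F, H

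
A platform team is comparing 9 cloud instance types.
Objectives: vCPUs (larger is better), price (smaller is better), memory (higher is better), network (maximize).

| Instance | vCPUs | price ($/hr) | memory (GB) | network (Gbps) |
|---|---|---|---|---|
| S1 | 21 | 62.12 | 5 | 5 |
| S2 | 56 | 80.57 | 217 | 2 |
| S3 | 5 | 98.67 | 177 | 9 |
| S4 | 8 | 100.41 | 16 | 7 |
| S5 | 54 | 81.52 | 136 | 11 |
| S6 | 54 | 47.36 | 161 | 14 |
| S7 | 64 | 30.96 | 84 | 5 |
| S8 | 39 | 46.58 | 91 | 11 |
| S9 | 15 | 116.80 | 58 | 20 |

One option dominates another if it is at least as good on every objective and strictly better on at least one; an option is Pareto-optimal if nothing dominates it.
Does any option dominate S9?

No

S1: worse on memory (5 vs 58).
S2: worse on network (2 vs 20).
S3: worse on vCPUs (5 vs 15).
S4: worse on vCPUs (8 vs 15).
S5: worse on network (11 vs 20).
S6: worse on network (14 vs 20).
S7: worse on network (5 vs 20).
S8: worse on network (11 vs 20).
No option is at least as good as S9 on every objective and strictly better on one.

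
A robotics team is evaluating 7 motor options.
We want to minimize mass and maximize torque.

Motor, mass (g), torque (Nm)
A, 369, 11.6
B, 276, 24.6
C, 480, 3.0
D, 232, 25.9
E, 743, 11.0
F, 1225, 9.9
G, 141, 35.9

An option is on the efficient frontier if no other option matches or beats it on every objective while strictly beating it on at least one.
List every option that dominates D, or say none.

G

G: mass 141≤232, torque 35.9≥25.9 — dominates D.
Others (A, B, C, E, F) are each worse than D on at least one objective.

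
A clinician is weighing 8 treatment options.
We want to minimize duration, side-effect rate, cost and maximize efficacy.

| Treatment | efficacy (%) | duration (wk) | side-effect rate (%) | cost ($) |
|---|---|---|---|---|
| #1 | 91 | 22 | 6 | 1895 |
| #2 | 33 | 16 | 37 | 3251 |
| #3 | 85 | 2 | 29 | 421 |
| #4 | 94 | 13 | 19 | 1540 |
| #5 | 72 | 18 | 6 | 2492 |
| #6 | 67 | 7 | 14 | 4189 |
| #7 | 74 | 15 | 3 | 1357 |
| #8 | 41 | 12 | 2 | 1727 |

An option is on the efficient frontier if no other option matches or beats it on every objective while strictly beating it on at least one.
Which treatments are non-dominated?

#1, #3, #4, #6, #7, #8

#1: not dominated.
#2: dominated by #3 (efficacy 85≥33, duration 2≤16, side-effect rate 29≤37, cost 421≤3251).
#3: not dominated (best duration).
#4: not dominated (best efficacy).
#5: dominated by #7 (efficacy 74≥72, duration 15≤18, side-effect rate 3≤6, cost 1357≤2492).
#6: not dominated.
#7: not dominated.
#8: not dominated (best side-effect rate).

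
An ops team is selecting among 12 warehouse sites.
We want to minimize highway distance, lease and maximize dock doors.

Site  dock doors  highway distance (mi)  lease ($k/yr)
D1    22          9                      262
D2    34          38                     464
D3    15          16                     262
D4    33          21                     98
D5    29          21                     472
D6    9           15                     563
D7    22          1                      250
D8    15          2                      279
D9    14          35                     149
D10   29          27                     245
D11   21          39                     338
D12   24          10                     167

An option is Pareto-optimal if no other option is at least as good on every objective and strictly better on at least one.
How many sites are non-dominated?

4

D1: dominated by D7 (dock doors 22≥22, highway distance 1≤9, lease 250≤262).
D2: not dominated (best dock doors).
D3: dominated by D1 (dock doors 22≥15, highway distance 9≤16, lease 262≤262).
D4: not dominated (best lease).
D5: dominated by D4 (dock doors 33≥29, highway distance 21≤21, lease 98≤472).
D6: dominated by D1 (dock doors 22≥9, highway distance 9≤15, lease 262≤563).
D7: not dominated (best highway distance).
D8: dominated by D7 (dock doors 22≥15, highway distance 1≤2, lease 250≤279).
D9: dominated by D4 (dock doors 33≥14, highway distance 21≤35, lease 98≤149).
D10: dominated by D4 (dock doors 33≥29, highway distance 21≤27, lease 98≤245).
D11: dominated by D1 (dock doors 22≥21, highway distance 9≤39, lease 262≤338).
D12: not dominated.
Pareto-optimal: D2, D4, D7, D12 → 4.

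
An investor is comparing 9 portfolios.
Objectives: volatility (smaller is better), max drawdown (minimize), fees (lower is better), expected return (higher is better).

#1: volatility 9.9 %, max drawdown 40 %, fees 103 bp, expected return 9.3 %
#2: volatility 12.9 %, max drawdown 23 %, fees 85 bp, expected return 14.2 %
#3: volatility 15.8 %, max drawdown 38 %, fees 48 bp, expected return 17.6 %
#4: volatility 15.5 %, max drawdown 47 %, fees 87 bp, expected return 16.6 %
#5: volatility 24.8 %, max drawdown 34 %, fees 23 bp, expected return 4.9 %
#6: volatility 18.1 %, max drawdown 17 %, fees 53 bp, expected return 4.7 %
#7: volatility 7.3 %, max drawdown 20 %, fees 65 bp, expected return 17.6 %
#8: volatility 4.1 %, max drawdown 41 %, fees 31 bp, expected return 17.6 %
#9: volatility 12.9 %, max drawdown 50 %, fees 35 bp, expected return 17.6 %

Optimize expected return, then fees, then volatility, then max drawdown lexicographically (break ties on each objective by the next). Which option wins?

First maximize expected return: best is 17.6, kept {#3, #7, #8, #9}.
Then minimize fees: best is 31, kept {#8}.

#8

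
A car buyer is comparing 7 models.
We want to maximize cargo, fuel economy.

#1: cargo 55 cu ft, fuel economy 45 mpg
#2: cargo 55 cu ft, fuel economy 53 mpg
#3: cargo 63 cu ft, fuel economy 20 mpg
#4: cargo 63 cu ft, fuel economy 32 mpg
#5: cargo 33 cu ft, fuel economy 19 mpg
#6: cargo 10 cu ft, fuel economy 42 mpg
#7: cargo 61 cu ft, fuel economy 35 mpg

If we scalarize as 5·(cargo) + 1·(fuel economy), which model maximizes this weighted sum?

#1: 5·55 + 1·45 = 320
#2: 5·55 + 1·53 = 328
#3: 5·63 + 1·20 = 335
#4: 5·63 + 1·32 = 347
#5: 5·33 + 1·19 = 184
#6: 5·10 + 1·42 = 92
#7: 5·61 + 1·35 = 340
Highest: #4 at 347.

#4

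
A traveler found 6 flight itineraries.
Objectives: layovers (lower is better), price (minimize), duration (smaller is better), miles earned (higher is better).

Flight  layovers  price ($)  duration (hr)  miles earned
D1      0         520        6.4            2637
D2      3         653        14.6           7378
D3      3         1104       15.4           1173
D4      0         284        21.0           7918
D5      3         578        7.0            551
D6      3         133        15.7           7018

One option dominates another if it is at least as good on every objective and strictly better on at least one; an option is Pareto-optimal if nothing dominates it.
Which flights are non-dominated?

D1, D2, D4, D6

D1: not dominated (best duration).
D2: not dominated.
D3: dominated by D1 (layovers 0≤3, price 520≤1104, duration 6.4≤15.4, miles earned 2637≥1173).
D4: not dominated (best miles earned).
D5: dominated by D1 (layovers 0≤3, price 520≤578, duration 6.4≤7.0, miles earned 2637≥551).
D6: not dominated (best price).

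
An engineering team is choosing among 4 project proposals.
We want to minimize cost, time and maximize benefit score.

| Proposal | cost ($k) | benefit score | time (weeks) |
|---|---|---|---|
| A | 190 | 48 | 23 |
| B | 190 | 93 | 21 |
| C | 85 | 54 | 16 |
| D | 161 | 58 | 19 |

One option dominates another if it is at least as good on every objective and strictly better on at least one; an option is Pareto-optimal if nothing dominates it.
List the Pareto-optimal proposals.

B, C, D

A: dominated by B (cost 190≤190, benefit score 93≥48, time 21≤23).
B: not dominated (best benefit score).
C: not dominated (best cost).
D: not dominated.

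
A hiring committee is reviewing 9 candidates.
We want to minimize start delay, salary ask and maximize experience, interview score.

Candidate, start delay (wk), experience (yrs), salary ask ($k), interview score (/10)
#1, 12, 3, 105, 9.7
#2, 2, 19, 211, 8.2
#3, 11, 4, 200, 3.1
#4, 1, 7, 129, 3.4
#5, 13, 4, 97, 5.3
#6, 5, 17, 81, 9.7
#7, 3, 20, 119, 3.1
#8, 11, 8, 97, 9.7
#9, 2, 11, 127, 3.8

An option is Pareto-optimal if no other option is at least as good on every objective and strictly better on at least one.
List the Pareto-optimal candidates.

#1: dominated by #6 (start delay 5≤12, experience 17≥3, salary ask 81≤105, interview score 9.7≥9.7).
#2: not dominated.
#3: dominated by #4 (start delay 1≤11, experience 7≥4, salary ask 129≤200, interview score 3.4≥3.1).
#4: not dominated (best start delay).
#5: dominated by #6 (start delay 5≤13, experience 17≥4, salary ask 81≤97, interview score 9.7≥5.3).
#6: not dominated (best salary ask).
#7: not dominated (best experience).
#8: dominated by #6 (start delay 5≤11, experience 17≥8, salary ask 81≤97, interview score 9.7≥9.7).
#9: not dominated.

#2, #4, #6, #7, #9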